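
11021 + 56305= 67326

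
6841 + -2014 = 4827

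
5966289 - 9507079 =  - 3540790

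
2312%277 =96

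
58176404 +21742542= 79918946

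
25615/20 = 1280 + 3/4 = 1280.75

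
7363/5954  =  1 +1409/5954 = 1.24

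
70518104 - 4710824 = 65807280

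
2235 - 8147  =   - 5912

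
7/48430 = 7/48430 = 0.00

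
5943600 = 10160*585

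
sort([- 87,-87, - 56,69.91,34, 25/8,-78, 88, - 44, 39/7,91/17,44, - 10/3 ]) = [ -87,  -  87 , - 78, - 56, - 44, - 10/3,25/8,91/17, 39/7,34, 44, 69.91,  88 ] 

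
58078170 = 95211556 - 37133386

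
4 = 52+- 48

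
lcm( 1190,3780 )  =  64260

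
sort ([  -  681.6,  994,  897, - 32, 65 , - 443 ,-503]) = [ - 681.6, - 503 ,-443, - 32,65, 897, 994]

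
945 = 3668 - 2723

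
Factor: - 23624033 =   -  17^1*47^1*29567^1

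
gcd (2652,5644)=68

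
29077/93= 312  +  61/93 =312.66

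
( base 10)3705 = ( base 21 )889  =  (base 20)955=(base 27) 526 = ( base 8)7171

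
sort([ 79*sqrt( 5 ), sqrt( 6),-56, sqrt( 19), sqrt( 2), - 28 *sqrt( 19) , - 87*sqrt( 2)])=[- 87*sqrt(2 ), - 28 * sqrt( 19),  -  56, sqrt(2) , sqrt( 6), sqrt( 19) , 79*sqrt(5) ]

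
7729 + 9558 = 17287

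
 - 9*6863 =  - 61767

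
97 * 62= 6014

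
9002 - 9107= -105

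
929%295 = 44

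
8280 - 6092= 2188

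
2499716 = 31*80636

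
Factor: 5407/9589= 43^ ( - 1) * 223^ ( - 1 )*5407^1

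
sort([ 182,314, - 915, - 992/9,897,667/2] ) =[ - 915, -992/9, 182,314, 667/2,897 ] 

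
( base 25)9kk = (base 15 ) 1c4a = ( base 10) 6145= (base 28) 7ND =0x1801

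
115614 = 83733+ 31881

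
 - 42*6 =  - 252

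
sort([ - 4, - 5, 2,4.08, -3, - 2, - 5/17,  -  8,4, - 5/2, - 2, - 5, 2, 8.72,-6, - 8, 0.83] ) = [ - 8, - 8, - 6, - 5, - 5,-4, - 3,-5/2, - 2, - 2, - 5/17, 0.83, 2, 2 , 4,4.08,8.72]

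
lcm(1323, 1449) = 30429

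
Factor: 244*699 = 170556 = 2^2*3^1 * 61^1*233^1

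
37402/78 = 479 + 20/39 = 479.51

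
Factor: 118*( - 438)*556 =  - 28736304=- 2^4 * 3^1*59^1*73^1*139^1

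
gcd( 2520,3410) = 10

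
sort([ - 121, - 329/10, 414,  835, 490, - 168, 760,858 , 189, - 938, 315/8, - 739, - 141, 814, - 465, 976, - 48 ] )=[ - 938,-739, - 465,- 168, - 141, - 121,-48,-329/10, 315/8 , 189, 414,490,760,814, 835,858 , 976]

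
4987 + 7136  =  12123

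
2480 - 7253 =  - 4773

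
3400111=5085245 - 1685134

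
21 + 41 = 62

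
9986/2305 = 9986/2305 =4.33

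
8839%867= 169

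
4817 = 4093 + 724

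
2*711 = 1422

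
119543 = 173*691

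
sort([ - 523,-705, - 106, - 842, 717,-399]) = [  -  842,-705, - 523, - 399, - 106,  717 ]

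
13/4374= 13/4374 = 0.00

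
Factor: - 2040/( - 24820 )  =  2^1 * 3^1*73^(-1) = 6/73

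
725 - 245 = 480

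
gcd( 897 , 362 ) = 1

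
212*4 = 848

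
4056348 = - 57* ( - 71164)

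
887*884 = 784108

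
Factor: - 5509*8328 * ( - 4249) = 194939667048 = 2^3 * 3^1*7^2 * 347^1 * 607^1* 787^1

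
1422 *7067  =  10049274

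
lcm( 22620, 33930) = 67860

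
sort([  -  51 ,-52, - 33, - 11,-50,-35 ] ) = [-52,  -  51, - 50,-35, - 33,  -  11 ] 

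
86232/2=43116=   43116.00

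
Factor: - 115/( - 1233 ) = 3^( - 2 )* 5^1*23^1*137^( - 1 ) 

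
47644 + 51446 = 99090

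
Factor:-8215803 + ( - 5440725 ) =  - 2^4 * 3^2*94837^1 = - 13656528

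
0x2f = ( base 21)25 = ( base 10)47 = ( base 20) 27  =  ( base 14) 35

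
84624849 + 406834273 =491459122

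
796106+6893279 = 7689385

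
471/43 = 471/43 = 10.95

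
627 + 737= 1364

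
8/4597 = 8/4597 = 0.00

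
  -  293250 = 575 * ( - 510 )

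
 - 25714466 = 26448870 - 52163336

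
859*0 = 0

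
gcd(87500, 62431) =1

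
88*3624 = 318912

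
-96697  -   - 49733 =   -  46964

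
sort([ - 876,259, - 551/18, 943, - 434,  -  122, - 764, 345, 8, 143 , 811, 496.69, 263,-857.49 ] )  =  [  -  876, - 857.49, - 764,-434, -122,-551/18  ,  8, 143,259, 263,345, 496.69 , 811, 943]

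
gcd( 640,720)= 80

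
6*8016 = 48096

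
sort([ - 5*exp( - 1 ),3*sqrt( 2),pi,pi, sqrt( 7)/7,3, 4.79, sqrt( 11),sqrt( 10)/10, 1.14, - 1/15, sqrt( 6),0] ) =[ - 5*exp(  -  1), - 1/15, 0,sqrt( 10) /10,sqrt( 7)/7,1.14,  sqrt( 6 ) , 3, pi, pi, sqrt( 11),  3*sqrt( 2), 4.79] 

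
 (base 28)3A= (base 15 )64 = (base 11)86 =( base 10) 94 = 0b1011110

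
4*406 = 1624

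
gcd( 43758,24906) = 6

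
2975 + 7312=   10287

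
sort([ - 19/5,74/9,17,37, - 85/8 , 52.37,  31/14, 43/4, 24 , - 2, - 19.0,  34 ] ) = [ - 19.0, - 85/8,  -  19/5, - 2,31/14, 74/9, 43/4, 17,24, 34,37,52.37 ] 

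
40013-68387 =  - 28374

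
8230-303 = 7927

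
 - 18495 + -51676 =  - 70171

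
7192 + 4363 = 11555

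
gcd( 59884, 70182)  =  2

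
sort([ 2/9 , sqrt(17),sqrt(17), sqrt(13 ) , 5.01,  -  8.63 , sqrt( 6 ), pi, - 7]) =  [ - 8.63, - 7, 2/9,sqrt(6 ),  pi, sqrt( 13), sqrt(17),sqrt( 17),  5.01]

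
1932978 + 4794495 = 6727473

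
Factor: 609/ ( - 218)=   -  2^( - 1) *3^1*7^1 * 29^1*109^( - 1) 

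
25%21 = 4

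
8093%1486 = 663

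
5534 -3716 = 1818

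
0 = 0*471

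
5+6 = 11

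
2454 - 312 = 2142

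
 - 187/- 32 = 187/32 = 5.84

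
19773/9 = 2197=2197.00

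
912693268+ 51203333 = 963896601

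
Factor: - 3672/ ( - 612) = 6 = 2^1 * 3^1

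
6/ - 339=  - 2/113 = - 0.02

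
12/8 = 1+1/2 = 1.50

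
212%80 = 52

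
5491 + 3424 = 8915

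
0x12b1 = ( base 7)16644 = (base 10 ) 4785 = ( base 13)2241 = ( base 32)4lh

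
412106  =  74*5569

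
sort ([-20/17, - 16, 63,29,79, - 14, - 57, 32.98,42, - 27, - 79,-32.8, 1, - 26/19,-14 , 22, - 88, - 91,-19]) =[-91, - 88, - 79 , - 57, - 32.8, - 27, - 19,-16, - 14,  -  14, - 26/19, - 20/17,1 , 22, 29, 32.98,42,  63  ,  79 ]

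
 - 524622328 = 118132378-642754706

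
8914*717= 6391338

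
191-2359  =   - 2168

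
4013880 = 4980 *806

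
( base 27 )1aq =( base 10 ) 1025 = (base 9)1358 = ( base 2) 10000000001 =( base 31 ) 122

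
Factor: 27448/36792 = 47/63 = 3^( - 2)*7^( - 1) * 47^1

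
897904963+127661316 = 1025566279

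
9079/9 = 9079/9 = 1008.78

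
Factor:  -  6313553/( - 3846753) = 3^( - 2)*31^1*203663^1 * 427417^( - 1)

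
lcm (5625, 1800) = 45000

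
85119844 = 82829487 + 2290357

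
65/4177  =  65/4177 = 0.02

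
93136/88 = 1058  +  4/11  =  1058.36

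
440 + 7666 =8106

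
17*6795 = 115515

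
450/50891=450/50891 = 0.01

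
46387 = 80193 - 33806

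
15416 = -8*( - 1927 ) 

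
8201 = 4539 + 3662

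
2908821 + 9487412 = 12396233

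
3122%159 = 101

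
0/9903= 0 =0.00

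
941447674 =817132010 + 124315664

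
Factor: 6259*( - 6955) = -43531345 = - 5^1*11^1*13^1*107^1*569^1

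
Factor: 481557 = 3^1 * 43^1* 3733^1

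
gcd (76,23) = 1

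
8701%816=541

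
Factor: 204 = 2^2*3^1*17^1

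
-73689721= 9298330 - 82988051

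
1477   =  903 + 574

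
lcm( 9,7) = 63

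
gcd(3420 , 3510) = 90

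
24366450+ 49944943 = 74311393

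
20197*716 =14461052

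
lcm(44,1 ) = 44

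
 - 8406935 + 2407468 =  - 5999467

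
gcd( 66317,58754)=1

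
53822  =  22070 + 31752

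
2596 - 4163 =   -  1567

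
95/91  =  95/91 = 1.04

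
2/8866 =1/4433 = 0.00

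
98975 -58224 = 40751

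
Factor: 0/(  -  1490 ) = 0^1= 0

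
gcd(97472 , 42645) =1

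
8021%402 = 383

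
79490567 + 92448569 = 171939136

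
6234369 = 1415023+4819346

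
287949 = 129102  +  158847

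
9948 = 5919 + 4029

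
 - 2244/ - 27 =748/9 = 83.11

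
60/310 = 6/31 = 0.19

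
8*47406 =379248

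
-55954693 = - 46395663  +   - 9559030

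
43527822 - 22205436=21322386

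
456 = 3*152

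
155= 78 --77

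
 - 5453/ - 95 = 57 + 2/5=57.40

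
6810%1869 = 1203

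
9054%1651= 799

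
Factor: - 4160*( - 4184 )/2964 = 2^7*3^( - 1) * 5^1*19^(  -  1 )*523^1  =  334720/57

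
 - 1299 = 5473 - 6772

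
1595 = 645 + 950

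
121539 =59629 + 61910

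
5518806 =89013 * 62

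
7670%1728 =758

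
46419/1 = 46419 = 46419.00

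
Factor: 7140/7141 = 2^2*3^1 *5^1*7^1*17^1 * 37^ ( - 1 )*193^( - 1)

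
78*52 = 4056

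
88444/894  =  98+416/447 = 98.93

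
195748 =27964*7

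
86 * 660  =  56760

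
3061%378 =37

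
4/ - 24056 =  - 1 + 6013/6014 = - 0.00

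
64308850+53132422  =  117441272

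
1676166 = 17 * 98598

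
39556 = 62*638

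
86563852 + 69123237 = 155687089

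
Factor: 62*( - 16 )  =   - 992  =  -  2^5  *31^1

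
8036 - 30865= - 22829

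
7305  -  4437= 2868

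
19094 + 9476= 28570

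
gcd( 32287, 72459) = 83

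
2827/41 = 2827/41= 68.95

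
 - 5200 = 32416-37616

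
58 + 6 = 64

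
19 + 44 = 63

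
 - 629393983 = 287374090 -916768073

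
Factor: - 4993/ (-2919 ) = 3^(-1) * 7^(  -  1) * 139^( - 1 )*4993^1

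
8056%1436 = 876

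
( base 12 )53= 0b111111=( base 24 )2f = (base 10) 63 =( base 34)1T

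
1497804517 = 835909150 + 661895367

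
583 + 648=1231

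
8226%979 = 394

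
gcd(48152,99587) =1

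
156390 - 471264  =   - 314874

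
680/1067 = 680/1067 = 0.64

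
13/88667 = 13/88667  =  0.00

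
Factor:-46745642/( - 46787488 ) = 383161/383504 =2^(  -  4 )*11^( - 1 )*619^2*2179^( - 1 ) 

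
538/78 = 6 + 35/39 = 6.90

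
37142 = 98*379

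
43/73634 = 43/73634 = 0.00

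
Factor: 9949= 9949^1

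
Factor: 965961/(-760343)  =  -3^2*29^1 * 3701^1*760343^( - 1 ) 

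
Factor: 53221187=53221187^1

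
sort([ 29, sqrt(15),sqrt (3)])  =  [ sqrt( 3 ), sqrt(15) , 29 ]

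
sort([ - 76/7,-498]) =[ - 498, - 76/7]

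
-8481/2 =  - 4241 + 1/2 = - 4240.50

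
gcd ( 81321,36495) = 3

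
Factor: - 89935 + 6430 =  - 3^1*5^1*19^1*293^1 = - 83505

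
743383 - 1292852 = - 549469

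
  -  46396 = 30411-76807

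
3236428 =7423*436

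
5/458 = 5/458 = 0.01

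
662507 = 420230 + 242277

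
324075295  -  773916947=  - 449841652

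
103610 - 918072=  - 814462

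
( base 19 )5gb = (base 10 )2120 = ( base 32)228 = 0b100001001000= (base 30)2ak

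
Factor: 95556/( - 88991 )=-2^2*3^1*7^ ( - 1 )*7963^1*12713^( - 1)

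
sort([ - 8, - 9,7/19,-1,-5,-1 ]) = [ - 9, - 8, - 5,-1, - 1, 7/19] 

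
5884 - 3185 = 2699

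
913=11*83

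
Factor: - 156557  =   - 47^1*3331^1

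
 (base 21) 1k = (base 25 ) 1G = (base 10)41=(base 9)45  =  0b101001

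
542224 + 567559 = 1109783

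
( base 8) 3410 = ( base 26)2H6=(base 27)2ci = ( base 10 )1800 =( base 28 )288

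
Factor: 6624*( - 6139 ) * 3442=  - 139968021312 = - 2^6*3^2*7^1*23^1*877^1*1721^1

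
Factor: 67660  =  2^2 * 5^1*17^1*199^1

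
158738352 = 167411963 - 8673611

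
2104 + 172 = 2276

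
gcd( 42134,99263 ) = 1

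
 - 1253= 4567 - 5820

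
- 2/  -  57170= 1/28585 = 0.00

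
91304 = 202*452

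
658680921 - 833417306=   -  174736385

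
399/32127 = 133/10709 = 0.01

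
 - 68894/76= - 907+1/2 =-906.50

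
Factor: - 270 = - 2^1*3^3*5^1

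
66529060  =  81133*820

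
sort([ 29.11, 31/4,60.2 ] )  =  [ 31/4,29.11, 60.2 ]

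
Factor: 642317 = 13^1*49409^1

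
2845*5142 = 14628990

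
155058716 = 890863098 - 735804382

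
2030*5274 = 10706220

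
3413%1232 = 949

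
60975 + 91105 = 152080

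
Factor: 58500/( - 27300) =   -  15/7 = - 3^1*5^1*7^(  -  1)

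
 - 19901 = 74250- 94151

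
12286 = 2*6143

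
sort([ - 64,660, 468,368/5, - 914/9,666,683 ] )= [ - 914/9,-64, 368/5, 468, 660,666,683 ]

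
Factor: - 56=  - 2^3 * 7^1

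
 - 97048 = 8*( - 12131 ) 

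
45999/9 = 5111 = 5111.00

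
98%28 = 14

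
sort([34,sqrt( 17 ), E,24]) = [E, sqrt(17), 24,  34]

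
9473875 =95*99725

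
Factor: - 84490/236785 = - 238/667 = - 2^1 * 7^1*17^1*23^(-1 )*29^(-1)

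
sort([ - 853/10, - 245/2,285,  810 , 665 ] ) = [ - 245/2,-853/10, 285,665,810 ] 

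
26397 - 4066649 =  - 4040252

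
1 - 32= - 31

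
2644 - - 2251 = 4895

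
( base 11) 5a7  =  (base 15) 332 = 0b1011010010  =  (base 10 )722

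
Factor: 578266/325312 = 2^( - 5)*17^( - 1)* 967^1 = 967/544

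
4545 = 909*5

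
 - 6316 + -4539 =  - 10855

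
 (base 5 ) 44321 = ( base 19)8a8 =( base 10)3086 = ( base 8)6016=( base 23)5J4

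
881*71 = 62551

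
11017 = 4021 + 6996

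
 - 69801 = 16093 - 85894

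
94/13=7 + 3/13 = 7.23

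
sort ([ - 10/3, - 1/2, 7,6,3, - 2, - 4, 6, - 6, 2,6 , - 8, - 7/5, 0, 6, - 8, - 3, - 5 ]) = [ - 8, - 8, - 6, - 5, - 4, - 10/3, - 3, - 2, -7/5, - 1/2,0,2,3, 6,6, 6, 6,7 ] 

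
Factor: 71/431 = 71^1*431^ ( - 1)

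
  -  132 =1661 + -1793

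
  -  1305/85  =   - 261/17 = - 15.35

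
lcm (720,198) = 7920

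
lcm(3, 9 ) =9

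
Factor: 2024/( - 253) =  - 2^3 = - 8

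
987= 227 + 760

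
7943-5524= 2419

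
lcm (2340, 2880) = 37440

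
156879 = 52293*3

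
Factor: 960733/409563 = 3^(- 3 ) * 7^( - 1)*11^( - 1)*23^1*197^( - 1)*41771^1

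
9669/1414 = 9669/1414 = 6.84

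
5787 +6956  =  12743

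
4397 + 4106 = 8503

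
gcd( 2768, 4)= 4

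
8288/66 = 4144/33=125.58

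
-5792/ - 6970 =2896/3485  =  0.83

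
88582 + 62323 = 150905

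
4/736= 1/184 =0.01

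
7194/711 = 2398/237 = 10.12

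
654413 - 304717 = 349696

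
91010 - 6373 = 84637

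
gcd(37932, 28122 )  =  654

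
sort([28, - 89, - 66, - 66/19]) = [ -89,  -  66, - 66/19 , 28]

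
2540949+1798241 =4339190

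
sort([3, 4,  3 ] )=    [3 , 3,4] 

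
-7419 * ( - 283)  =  2099577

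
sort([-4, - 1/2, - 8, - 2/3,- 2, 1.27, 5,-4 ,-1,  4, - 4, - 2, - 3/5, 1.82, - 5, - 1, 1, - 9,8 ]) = [-9 , - 8, - 5, - 4,  -  4, - 4, - 2, - 2, - 1, - 1,-2/3,-3/5, - 1/2, 1, 1.27,1.82,4,5,8]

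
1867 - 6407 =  - 4540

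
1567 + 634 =2201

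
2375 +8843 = 11218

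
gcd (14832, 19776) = 4944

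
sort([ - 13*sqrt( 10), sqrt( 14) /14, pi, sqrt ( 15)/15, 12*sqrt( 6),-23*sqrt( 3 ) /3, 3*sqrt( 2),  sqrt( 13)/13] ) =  [ -13*sqrt( 10), - 23*sqrt( 3 )/3,  sqrt ( 15) /15,sqrt( 14 )/14, sqrt( 13)/13, pi, 3*sqrt( 2), 12*sqrt(6)]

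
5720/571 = 5720/571 = 10.02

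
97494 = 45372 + 52122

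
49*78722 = 3857378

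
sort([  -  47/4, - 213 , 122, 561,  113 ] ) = [ - 213, - 47/4 , 113,  122 , 561 ]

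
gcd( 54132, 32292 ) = 156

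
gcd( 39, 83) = 1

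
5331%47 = 20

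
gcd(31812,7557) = 33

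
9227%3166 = 2895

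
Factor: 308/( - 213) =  - 2^2*3^( - 1 ) * 7^1 * 11^1*71^( - 1 )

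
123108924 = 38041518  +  85067406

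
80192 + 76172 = 156364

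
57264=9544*6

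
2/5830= 1/2915= 0.00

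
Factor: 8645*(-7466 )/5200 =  - 2^( - 3 )*5^(-1 )*7^1*19^1 * 3733^1 =-496489/40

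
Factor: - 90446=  - 2^1*41^1*1103^1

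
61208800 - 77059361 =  - 15850561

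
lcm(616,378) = 16632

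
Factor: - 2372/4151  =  -2^2*7^ ( - 1)=   - 4/7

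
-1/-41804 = 1/41804 = 0.00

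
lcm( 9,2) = 18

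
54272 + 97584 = 151856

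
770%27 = 14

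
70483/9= 70483/9 = 7831.44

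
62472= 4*15618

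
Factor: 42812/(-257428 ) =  - 77/463 =- 7^1*11^1  *  463^( - 1 ) 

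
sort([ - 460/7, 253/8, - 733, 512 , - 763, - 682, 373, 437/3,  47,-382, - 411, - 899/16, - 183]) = [ - 763, - 733, - 682 , - 411,-382, -183,-460/7,  -  899/16, 253/8,47,437/3,373, 512] 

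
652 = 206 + 446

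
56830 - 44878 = 11952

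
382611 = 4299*89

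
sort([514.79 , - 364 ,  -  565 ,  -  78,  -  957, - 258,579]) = [  -  957,-565,  -  364, - 258, - 78,  514.79,579] 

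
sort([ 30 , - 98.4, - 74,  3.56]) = [ - 98.4,-74,3.56, 30]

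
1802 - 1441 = 361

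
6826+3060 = 9886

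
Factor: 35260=2^2 * 5^1*41^1*43^1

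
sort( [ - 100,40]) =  [- 100  ,  40]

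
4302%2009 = 284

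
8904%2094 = 528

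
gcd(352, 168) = 8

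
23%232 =23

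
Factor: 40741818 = 2^1*  3^1 * 13^1*251^1*2081^1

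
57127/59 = 57127/59 = 968.25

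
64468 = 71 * 908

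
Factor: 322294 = 2^1*7^1*  23021^1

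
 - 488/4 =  -122 = - 122.00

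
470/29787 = 470/29787 =0.02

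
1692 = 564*3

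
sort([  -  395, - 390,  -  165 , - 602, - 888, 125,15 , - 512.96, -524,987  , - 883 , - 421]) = [  -  888, - 883, - 602, - 524,  -  512.96,  -  421, - 395, - 390,-165, 15, 125, 987] 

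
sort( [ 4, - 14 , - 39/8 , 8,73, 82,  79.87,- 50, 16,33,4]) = [-50,- 14, - 39/8,4,4 , 8, 16,33,73,79.87,82]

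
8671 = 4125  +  4546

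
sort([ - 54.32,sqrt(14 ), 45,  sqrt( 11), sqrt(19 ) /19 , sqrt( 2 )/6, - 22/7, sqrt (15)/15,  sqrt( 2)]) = [  -  54.32, - 22/7, sqrt (19 )/19,  sqrt(2)/6, sqrt (15 ) /15,sqrt ( 2 ), sqrt(11), sqrt (14 ),45]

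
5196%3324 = 1872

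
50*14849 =742450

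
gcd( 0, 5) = 5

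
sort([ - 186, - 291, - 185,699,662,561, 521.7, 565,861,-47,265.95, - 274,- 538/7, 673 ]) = [-291,-274, - 186,  -  185, - 538/7,-47, 265.95, 521.7,561, 565,662,673, 699,861]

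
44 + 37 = 81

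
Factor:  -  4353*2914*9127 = - 2^1 * 3^1*31^1 * 47^1*1451^1*9127^1 = - 115772727534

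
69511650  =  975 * 71294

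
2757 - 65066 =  - 62309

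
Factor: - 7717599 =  - 3^4  *95279^1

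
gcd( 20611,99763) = 1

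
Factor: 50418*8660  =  436619880=2^3*3^2 * 5^1*433^1*2801^1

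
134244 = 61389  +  72855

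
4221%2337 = 1884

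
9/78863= 9/78863 = 0.00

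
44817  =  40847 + 3970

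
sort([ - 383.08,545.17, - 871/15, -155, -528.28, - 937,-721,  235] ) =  [ - 937,-721, - 528.28, -383.08, - 155, - 871/15,  235,545.17] 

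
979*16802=16449158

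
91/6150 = 91/6150 = 0.01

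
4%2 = 0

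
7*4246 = 29722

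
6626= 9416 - 2790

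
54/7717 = 54/7717 =0.01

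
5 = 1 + 4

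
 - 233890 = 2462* (-95) 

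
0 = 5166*0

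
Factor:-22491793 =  - 22491793^1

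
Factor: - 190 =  - 2^1*5^1*19^1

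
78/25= 78/25 = 3.12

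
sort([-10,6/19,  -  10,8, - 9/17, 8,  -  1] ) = [-10, - 10, - 1 , - 9/17, 6/19,  8, 8]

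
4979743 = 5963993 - 984250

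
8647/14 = 8647/14 = 617.64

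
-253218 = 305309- 558527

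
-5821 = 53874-59695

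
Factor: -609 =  - 3^1*7^1*29^1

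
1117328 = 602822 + 514506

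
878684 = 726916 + 151768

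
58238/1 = 58238=58238.00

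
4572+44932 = 49504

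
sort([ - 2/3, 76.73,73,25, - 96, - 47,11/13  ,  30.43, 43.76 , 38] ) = [-96 , - 47, - 2/3,11/13, 25,30.43,38,43.76,73,76.73 ]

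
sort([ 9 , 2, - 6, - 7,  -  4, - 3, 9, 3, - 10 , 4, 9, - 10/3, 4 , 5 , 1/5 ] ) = [-10, - 7,  -  6,-4, - 10/3,-3, 1/5, 2, 3, 4, 4, 5, 9,9, 9 ] 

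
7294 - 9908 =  - 2614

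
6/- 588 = - 1 + 97/98 = - 0.01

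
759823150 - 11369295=748453855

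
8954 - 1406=7548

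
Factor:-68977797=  - 3^1*7^1*3284657^1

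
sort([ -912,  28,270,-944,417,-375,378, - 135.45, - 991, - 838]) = [ - 991, - 944, - 912, - 838,- 375, - 135.45,28 , 270,378,417]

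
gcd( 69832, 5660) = 4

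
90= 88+2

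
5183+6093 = 11276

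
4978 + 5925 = 10903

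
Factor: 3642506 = 2^1*7^1*260179^1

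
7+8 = 15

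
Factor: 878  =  2^1 * 439^1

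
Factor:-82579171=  - 82579171^1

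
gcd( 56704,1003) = 1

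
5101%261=142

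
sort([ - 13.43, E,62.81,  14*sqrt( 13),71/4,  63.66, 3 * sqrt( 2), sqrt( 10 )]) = [- 13.43  ,  E , sqrt (10), 3*sqrt( 2), 71/4,14*sqrt( 13 ),62.81, 63.66] 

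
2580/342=7+31/57 =7.54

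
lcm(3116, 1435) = 109060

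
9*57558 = 518022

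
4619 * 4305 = 19884795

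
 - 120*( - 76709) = 9205080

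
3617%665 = 292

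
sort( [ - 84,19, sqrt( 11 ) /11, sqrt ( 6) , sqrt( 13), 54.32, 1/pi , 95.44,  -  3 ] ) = [ - 84, - 3,  sqrt( 11)/11, 1/pi, sqrt( 6), sqrt( 13), 19, 54.32, 95.44 ] 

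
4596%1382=450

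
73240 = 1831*40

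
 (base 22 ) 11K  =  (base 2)1000001110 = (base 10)526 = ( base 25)l1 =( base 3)201111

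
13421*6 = 80526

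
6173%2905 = 363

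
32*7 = 224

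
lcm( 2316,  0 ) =0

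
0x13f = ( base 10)319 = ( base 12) 227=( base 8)477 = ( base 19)GF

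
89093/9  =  9899 + 2/9 =9899.22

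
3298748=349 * 9452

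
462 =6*77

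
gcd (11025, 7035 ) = 105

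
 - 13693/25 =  - 13693/25 = - 547.72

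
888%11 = 8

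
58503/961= 58503/961= 60.88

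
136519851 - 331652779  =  -195132928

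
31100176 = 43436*716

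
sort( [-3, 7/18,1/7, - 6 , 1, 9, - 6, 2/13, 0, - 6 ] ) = [ - 6, - 6, - 6,  -  3, 0,1/7, 2/13, 7/18, 1, 9] 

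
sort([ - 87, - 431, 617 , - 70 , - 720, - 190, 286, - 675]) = [-720, - 675, - 431, - 190, - 87, - 70, 286,617]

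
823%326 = 171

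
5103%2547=9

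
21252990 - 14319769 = 6933221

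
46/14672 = 23/7336 = 0.00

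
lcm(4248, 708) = 4248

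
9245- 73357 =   -  64112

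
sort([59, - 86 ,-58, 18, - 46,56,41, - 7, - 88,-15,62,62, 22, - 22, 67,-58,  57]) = [ - 88,-86, - 58,-58, - 46,- 22,-15,-7, 18, 22, 41,  56,57,59,62,62 , 67 ]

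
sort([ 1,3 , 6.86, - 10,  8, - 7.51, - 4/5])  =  [ - 10,-7.51, - 4/5, 1,3, 6.86,8]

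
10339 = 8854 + 1485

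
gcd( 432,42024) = 24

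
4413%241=75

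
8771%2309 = 1844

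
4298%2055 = 188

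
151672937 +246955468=398628405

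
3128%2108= 1020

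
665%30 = 5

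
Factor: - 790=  - 2^1*5^1 * 79^1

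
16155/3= 5385 = 5385.00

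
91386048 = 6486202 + 84899846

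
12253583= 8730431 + 3523152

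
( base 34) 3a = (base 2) 1110000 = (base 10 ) 112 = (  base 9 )134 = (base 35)37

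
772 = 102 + 670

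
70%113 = 70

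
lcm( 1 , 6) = 6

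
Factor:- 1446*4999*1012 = -7315296648 = - 2^3*3^1*11^1*23^1*241^1*4999^1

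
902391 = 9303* 97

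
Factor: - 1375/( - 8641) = 5^3 * 11^1*8641^( - 1)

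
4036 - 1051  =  2985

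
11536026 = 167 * 69078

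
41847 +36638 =78485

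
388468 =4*97117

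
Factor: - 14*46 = -644 = - 2^2 *7^1 * 23^1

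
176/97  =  1 + 79/97 =1.81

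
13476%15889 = 13476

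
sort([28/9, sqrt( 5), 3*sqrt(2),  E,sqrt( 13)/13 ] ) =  [sqrt( 13)/13,  sqrt(5),E,28/9, 3*sqrt( 2)]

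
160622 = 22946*7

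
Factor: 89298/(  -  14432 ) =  - 99/16 = -2^(- 4) * 3^2*11^1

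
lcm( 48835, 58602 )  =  293010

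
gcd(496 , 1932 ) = 4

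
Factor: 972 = 2^2 * 3^5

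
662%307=48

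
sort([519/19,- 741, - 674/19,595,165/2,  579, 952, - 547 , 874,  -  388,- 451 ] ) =[ - 741, - 547, - 451 , -388, -674/19 , 519/19,165/2,579, 595 , 874, 952]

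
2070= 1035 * 2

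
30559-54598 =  - 24039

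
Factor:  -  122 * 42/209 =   -  2^2*3^1*7^1*11^( - 1 )*19^(- 1)*61^1 = - 5124/209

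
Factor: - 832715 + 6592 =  - 29^1*61^1*467^1 = - 826123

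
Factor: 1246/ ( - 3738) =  - 3^( - 1) = - 1/3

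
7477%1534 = 1341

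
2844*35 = 99540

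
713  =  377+336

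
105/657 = 35/219 = 0.16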